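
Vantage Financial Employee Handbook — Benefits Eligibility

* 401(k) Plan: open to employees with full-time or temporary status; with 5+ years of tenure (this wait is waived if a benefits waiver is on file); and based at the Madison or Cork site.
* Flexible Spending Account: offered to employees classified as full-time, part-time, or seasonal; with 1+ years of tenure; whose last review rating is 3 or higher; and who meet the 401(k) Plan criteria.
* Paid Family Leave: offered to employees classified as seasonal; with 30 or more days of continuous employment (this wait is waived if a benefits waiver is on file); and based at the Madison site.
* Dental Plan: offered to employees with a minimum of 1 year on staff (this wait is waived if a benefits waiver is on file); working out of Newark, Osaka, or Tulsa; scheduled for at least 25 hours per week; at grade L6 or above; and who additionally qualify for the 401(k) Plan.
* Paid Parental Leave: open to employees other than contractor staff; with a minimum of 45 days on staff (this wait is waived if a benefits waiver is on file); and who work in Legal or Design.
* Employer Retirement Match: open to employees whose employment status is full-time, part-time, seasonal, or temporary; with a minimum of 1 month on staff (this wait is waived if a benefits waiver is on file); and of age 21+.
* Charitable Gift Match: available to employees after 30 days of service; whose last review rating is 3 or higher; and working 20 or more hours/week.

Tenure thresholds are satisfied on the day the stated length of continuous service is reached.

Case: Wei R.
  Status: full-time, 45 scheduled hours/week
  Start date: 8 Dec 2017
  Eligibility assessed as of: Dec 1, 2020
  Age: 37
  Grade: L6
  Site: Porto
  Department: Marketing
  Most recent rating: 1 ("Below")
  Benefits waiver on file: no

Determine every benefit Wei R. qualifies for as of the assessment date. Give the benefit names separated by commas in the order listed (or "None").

Service from 8 Dec 2017 to Dec 1, 2020: 1089 days.
401(k) Plan — status full-time ✓; no waiver, service 1089 days < 5 years (≈1825 days) ✗ → not eligible.
Flexible Spending Account — status full-time ✓; service 1089 days ≥ 1 year (≈365 days) ✓; rating 1 < 3 ✗ → not eligible.
Paid Family Leave — status full-time ✗ (requires seasonal) → not eligible.
Dental Plan — no waiver, service 1089 days ≥ 1 year (≈365 days) ✓; site Porto ✗ (not Newark, Osaka, or Tulsa) → not eligible.
Paid Parental Leave — status full-time ✓ (not excluded); no waiver, service 1089 days ≥ 45 days ✓; dept Marketing ✗ → not eligible.
Employer Retirement Match — status full-time ✓; no waiver, service 1089 days ≥ 1 month (≈30 days) ✓; age 37 ≥ 21 ✓ → eligible.
Charitable Gift Match — service 1089 days ≥ 30 days ✓; rating 1 < 3 ✗ → not eligible.

Employer Retirement Match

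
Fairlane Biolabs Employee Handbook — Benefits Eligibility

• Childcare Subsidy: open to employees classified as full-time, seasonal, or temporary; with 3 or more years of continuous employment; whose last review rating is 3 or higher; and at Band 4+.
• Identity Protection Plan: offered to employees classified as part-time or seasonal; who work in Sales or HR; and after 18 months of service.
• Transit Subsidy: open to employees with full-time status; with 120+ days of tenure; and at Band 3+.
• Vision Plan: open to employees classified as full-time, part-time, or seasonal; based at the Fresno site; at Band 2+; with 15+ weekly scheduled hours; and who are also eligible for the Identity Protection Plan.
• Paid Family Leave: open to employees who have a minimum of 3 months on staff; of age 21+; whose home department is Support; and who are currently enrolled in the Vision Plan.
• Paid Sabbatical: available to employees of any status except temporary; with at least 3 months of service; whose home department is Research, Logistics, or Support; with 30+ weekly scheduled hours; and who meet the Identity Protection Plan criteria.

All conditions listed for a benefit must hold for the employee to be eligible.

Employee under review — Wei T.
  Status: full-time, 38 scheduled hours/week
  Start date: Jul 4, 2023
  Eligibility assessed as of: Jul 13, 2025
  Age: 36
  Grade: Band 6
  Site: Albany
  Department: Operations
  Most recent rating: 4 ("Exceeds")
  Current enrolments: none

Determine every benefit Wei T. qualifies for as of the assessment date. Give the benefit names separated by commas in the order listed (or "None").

Transit Subsidy

Service from Jul 4, 2023 to Jul 13, 2025: 740 days.
Childcare Subsidy — status full-time ✓; service 740 days < 3 years (≈1095 days) ✗ → not eligible.
Identity Protection Plan — status full-time ✗ (requires part-time or seasonal) → not eligible.
Transit Subsidy — status full-time ✓; service 740 days ≥ 120 days ✓; grade Band 6 ≥ Band 3 ✓ → eligible.
Vision Plan — status full-time ✓; site Albany ✗ (not Fresno) → not eligible.
Paid Family Leave — service 740 days ≥ 3 months (≈90 days) ✓; age 36 ≥ 21 ✓; dept Operations ✗ → not eligible.
Paid Sabbatical — status full-time ✓ (not excluded); service 740 days ≥ 3 months (≈90 days) ✓; dept Operations ✗ → not eligible.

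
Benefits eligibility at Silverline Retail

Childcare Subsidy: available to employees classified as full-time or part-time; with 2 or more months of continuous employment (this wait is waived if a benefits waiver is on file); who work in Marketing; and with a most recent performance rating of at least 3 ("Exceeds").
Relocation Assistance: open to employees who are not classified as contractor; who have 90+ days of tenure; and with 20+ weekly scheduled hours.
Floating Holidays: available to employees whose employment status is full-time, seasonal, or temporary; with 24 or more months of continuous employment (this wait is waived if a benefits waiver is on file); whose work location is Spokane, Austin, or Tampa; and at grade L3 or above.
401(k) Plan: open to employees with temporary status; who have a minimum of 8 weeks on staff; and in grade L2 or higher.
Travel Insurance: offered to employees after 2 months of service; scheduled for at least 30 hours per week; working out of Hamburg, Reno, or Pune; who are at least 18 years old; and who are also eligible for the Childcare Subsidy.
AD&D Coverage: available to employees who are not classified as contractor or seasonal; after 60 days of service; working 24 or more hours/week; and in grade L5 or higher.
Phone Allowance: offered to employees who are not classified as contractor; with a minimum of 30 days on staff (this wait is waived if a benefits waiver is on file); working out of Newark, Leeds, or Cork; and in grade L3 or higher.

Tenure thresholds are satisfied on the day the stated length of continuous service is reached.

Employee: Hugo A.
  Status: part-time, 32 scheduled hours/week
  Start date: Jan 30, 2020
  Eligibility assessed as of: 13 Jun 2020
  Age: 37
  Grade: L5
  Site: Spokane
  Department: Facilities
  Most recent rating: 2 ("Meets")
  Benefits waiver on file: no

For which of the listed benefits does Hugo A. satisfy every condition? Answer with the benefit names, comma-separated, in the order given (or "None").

Service from Jan 30, 2020 to 13 Jun 2020: 135 days.
Childcare Subsidy — status part-time ✓; no waiver, service 135 days ≥ 2 months (≈60 days) ✓; dept Facilities ✗ → not eligible.
Relocation Assistance — status part-time ✓ (not excluded); service 135 days ≥ 90 days ✓; 32 hrs/wk ≥ 20 ✓ → eligible.
Floating Holidays — status part-time ✗ (requires full-time, seasonal, or temporary) → not eligible.
401(k) Plan — status part-time ✗ (requires temporary) → not eligible.
Travel Insurance — service 135 days ≥ 2 months (≈60 days) ✓; 32 hrs/wk ≥ 30 ✓; site Spokane ✗ (not Hamburg, Reno, or Pune) → not eligible.
AD&D Coverage — status part-time ✓ (not excluded); service 135 days ≥ 60 days ✓; 32 hrs/wk ≥ 24 ✓; grade L5 ≥ L5 ✓ → eligible.
Phone Allowance — status part-time ✓ (not excluded); no waiver, service 135 days ≥ 30 days ✓; site Spokane ✗ (not Newark, Leeds, or Cork) → not eligible.

Relocation Assistance, AD&D Coverage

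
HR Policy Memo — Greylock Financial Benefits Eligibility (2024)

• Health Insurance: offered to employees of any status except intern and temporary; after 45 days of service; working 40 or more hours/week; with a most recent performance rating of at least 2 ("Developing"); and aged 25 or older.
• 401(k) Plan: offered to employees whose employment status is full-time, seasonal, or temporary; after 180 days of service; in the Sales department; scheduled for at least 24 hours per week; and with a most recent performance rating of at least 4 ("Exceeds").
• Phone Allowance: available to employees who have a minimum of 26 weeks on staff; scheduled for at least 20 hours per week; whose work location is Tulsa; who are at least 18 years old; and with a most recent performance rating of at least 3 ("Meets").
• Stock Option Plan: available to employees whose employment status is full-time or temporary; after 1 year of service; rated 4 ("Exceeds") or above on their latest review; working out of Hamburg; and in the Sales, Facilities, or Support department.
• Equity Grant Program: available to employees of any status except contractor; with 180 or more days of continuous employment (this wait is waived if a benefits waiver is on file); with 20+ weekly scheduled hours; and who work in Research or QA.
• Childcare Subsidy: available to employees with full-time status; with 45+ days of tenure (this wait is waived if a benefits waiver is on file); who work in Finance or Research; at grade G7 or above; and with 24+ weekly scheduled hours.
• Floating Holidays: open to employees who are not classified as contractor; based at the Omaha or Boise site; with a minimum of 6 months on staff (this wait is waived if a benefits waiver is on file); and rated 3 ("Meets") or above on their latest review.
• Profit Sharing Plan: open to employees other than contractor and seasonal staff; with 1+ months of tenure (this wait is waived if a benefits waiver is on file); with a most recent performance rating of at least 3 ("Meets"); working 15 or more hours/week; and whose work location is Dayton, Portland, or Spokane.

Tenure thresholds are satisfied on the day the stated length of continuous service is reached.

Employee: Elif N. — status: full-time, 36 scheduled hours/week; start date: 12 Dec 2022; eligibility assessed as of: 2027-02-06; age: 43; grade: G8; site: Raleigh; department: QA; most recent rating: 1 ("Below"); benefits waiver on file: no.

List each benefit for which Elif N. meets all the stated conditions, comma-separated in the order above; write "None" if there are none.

Service from 12 Dec 2022 to 2027-02-06: 1517 days.
Health Insurance — status full-time ✓ (not excluded); service 1517 days ≥ 45 days ✓; 36 hrs/wk < 40 ✗ → not eligible.
401(k) Plan — status full-time ✓; service 1517 days ≥ 180 days ✓; dept QA ✗ → not eligible.
Phone Allowance — service 1517 days ≥ 26 weeks (≈182 days) ✓; 36 hrs/wk ≥ 20 ✓; site Raleigh ✗ (not Tulsa) → not eligible.
Stock Option Plan — status full-time ✓; service 1517 days ≥ 1 year (≈365 days) ✓; rating 1 < 4 ✗ → not eligible.
Equity Grant Program — status full-time ✓ (not excluded); no waiver, service 1517 days ≥ 180 days ✓; 36 hrs/wk ≥ 20 ✓; dept QA ✓ → eligible.
Childcare Subsidy — status full-time ✓; no waiver, service 1517 days ≥ 45 days ✓; dept QA ✗ → not eligible.
Floating Holidays — status full-time ✓ (not excluded); site Raleigh ✗ (not Omaha or Boise) → not eligible.
Profit Sharing Plan — status full-time ✓ (not excluded); no waiver, service 1517 days ≥ 1 month (≈30 days) ✓; rating 1 < 3 ✗ → not eligible.

Equity Grant Program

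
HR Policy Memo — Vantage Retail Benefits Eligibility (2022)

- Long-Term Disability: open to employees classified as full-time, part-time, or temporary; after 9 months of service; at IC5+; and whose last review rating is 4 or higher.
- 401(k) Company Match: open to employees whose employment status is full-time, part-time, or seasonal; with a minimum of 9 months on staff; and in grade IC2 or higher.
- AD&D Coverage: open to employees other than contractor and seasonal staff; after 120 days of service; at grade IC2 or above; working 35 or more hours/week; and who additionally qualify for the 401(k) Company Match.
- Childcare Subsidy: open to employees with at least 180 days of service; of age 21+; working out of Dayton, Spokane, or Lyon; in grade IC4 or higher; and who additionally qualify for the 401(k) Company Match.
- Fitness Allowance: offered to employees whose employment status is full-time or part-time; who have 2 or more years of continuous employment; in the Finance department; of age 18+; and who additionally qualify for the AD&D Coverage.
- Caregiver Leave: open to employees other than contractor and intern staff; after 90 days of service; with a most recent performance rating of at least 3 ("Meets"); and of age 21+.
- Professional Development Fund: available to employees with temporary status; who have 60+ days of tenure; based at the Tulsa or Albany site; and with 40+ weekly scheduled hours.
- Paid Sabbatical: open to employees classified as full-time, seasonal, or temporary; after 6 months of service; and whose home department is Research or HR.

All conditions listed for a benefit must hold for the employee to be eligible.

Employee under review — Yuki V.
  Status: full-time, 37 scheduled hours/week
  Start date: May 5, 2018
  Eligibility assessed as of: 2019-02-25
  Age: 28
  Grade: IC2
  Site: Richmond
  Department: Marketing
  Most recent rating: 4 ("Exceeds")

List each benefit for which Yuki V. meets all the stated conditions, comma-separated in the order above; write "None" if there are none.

Service from May 5, 2018 to 2019-02-25: 296 days.
Long-Term Disability — status full-time ✓; service 296 days ≥ 9 months (≈270 days) ✓; grade IC2 < IC5 ✗ → not eligible.
401(k) Company Match — status full-time ✓; service 296 days ≥ 9 months (≈270 days) ✓; grade IC2 ≥ IC2 ✓ → eligible.
AD&D Coverage — status full-time ✓ (not excluded); service 296 days ≥ 120 days ✓; grade IC2 ≥ IC2 ✓; 37 hrs/wk ≥ 35 ✓; eligible for 401(k) Company Match ✓ → eligible.
Childcare Subsidy — service 296 days ≥ 180 days ✓; age 28 ≥ 21 ✓; site Richmond ✗ (not Dayton, Spokane, or Lyon) → not eligible.
Fitness Allowance — status full-time ✓; service 296 days < 2 years (≈730 days) ✗ → not eligible.
Caregiver Leave — status full-time ✓ (not excluded); service 296 days ≥ 90 days ✓; rating 4 ≥ 3 ✓; age 28 ≥ 21 ✓ → eligible.
Professional Development Fund — status full-time ✗ (requires temporary) → not eligible.
Paid Sabbatical — status full-time ✓; service 296 days ≥ 6 months (≈180 days) ✓; dept Marketing ✗ → not eligible.

401(k) Company Match, AD&D Coverage, Caregiver Leave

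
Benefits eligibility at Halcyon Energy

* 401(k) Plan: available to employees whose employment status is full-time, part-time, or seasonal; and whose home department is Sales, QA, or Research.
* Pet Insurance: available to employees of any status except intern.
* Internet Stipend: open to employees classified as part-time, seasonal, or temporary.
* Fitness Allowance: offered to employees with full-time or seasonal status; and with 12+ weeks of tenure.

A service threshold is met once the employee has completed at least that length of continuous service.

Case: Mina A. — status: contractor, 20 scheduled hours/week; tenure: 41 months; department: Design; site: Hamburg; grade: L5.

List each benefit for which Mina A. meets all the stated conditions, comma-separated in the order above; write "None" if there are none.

401(k) Plan — status contractor ✗ (requires full-time, part-time, or seasonal) → not eligible.
Pet Insurance — status contractor ✓ (not excluded) → eligible.
Internet Stipend — status contractor ✗ (requires part-time, seasonal, or temporary) → not eligible.
Fitness Allowance — status contractor ✗ (requires full-time or seasonal) → not eligible.

Pet Insurance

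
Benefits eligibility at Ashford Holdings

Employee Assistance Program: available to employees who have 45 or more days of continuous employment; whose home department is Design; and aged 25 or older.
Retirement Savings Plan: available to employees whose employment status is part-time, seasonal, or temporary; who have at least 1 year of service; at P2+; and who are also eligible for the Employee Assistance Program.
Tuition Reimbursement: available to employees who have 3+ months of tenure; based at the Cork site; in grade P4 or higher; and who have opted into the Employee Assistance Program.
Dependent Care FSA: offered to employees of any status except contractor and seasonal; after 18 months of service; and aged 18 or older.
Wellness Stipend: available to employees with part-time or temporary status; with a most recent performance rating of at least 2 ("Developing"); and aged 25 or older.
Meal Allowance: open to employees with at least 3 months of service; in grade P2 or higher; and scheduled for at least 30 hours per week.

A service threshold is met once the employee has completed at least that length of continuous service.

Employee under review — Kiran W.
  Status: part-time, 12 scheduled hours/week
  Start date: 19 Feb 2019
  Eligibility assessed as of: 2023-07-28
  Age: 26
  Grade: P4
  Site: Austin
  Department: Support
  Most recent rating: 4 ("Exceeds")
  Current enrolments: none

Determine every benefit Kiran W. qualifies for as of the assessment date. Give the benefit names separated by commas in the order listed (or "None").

Service from 19 Feb 2019 to 2023-07-28: 1620 days.
Employee Assistance Program — service 1620 days ≥ 45 days ✓; dept Support ✗ → not eligible.
Retirement Savings Plan — status part-time ✓; service 1620 days ≥ 1 year (≈365 days) ✓; grade P4 ≥ P2 ✓; not eligible for Employee Assistance Program ✗ → not eligible.
Tuition Reimbursement — service 1620 days ≥ 3 months (≈90 days) ✓; site Austin ✗ (not Cork) → not eligible.
Dependent Care FSA — status part-time ✓ (not excluded); service 1620 days ≥ 18 months (≈540 days) ✓; age 26 ≥ 18 ✓ → eligible.
Wellness Stipend — status part-time ✓; rating 4 ≥ 2 ✓; age 26 ≥ 25 ✓ → eligible.
Meal Allowance — service 1620 days ≥ 3 months (≈90 days) ✓; grade P4 ≥ P2 ✓; 12 hrs/wk < 30 ✗ → not eligible.

Dependent Care FSA, Wellness Stipend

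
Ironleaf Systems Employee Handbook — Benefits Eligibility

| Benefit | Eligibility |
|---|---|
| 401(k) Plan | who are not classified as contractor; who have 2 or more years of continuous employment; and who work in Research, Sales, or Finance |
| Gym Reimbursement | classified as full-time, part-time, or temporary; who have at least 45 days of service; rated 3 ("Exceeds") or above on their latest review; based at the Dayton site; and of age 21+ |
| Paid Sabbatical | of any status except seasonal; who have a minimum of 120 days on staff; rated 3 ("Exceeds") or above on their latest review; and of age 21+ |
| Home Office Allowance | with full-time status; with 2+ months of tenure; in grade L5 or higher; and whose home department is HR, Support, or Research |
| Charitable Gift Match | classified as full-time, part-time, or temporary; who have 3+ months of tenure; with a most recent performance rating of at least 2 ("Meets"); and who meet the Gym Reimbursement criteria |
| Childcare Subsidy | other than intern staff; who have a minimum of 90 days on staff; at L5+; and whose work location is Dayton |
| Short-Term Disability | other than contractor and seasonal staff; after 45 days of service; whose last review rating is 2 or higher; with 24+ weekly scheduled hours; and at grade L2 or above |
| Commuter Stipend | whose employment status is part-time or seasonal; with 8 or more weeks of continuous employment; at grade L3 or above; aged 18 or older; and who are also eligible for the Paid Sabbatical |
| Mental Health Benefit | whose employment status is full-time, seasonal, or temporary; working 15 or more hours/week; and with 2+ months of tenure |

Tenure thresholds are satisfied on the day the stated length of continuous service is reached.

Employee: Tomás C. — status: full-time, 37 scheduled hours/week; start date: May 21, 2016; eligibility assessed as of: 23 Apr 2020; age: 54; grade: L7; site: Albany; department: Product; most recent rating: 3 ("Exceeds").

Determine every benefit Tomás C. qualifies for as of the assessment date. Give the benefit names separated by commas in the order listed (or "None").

Paid Sabbatical, Short-Term Disability, Mental Health Benefit

Service from May 21, 2016 to 23 Apr 2020: 1433 days.
401(k) Plan — status full-time ✓ (not excluded); service 1433 days ≥ 2 years (≈730 days) ✓; dept Product ✗ → not eligible.
Gym Reimbursement — status full-time ✓; service 1433 days ≥ 45 days ✓; rating 3 ≥ 3 ✓; site Albany ✗ (not Dayton) → not eligible.
Paid Sabbatical — status full-time ✓ (not excluded); service 1433 days ≥ 120 days ✓; rating 3 ≥ 3 ✓; age 54 ≥ 21 ✓ → eligible.
Home Office Allowance — status full-time ✓; service 1433 days ≥ 2 months (≈60 days) ✓; grade L7 ≥ L5 ✓; dept Product ✗ → not eligible.
Charitable Gift Match — status full-time ✓; service 1433 days ≥ 3 months (≈90 days) ✓; rating 3 ≥ 2 ✓; not eligible for Gym Reimbursement ✗ → not eligible.
Childcare Subsidy — status full-time ✓ (not excluded); service 1433 days ≥ 90 days ✓; grade L7 ≥ L5 ✓; site Albany ✗ (not Dayton) → not eligible.
Short-Term Disability — status full-time ✓ (not excluded); service 1433 days ≥ 45 days ✓; rating 3 ≥ 2 ✓; 37 hrs/wk ≥ 24 ✓; grade L7 ≥ L2 ✓ → eligible.
Commuter Stipend — status full-time ✗ (requires part-time or seasonal) → not eligible.
Mental Health Benefit — status full-time ✓; 37 hrs/wk ≥ 15 ✓; service 1433 days ≥ 2 months (≈60 days) ✓ → eligible.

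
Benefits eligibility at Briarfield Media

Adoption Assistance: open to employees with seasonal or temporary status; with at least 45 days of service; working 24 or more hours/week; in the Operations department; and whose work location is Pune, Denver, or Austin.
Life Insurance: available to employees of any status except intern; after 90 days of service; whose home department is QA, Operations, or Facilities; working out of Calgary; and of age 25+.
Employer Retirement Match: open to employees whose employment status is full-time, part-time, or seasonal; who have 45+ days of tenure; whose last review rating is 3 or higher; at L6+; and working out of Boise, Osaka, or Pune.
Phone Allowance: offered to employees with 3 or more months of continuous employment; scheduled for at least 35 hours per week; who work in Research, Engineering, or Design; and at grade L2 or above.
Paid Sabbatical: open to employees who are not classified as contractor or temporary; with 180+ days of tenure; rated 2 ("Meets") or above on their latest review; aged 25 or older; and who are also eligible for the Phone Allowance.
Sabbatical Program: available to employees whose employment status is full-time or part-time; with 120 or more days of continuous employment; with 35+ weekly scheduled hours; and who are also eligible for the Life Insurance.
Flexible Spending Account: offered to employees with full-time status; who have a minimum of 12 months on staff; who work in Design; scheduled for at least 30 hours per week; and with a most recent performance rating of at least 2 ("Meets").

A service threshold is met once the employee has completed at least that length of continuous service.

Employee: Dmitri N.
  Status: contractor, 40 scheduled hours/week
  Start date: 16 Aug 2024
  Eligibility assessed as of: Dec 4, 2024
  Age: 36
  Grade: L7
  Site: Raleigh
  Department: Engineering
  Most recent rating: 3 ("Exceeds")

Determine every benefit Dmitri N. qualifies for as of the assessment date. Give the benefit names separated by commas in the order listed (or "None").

Service from 16 Aug 2024 to Dec 4, 2024: 110 days.
Adoption Assistance — status contractor ✗ (requires seasonal or temporary) → not eligible.
Life Insurance — status contractor ✓ (not excluded); service 110 days ≥ 90 days ✓; dept Engineering ✗ → not eligible.
Employer Retirement Match — status contractor ✗ (requires full-time, part-time, or seasonal) → not eligible.
Phone Allowance — service 110 days ≥ 3 months (≈90 days) ✓; 40 hrs/wk ≥ 35 ✓; dept Engineering ✓; grade L7 ≥ L2 ✓ → eligible.
Paid Sabbatical — status contractor ✗ (excluded) → not eligible.
Sabbatical Program — status contractor ✗ (requires full-time or part-time) → not eligible.
Flexible Spending Account — status contractor ✗ (requires full-time) → not eligible.

Phone Allowance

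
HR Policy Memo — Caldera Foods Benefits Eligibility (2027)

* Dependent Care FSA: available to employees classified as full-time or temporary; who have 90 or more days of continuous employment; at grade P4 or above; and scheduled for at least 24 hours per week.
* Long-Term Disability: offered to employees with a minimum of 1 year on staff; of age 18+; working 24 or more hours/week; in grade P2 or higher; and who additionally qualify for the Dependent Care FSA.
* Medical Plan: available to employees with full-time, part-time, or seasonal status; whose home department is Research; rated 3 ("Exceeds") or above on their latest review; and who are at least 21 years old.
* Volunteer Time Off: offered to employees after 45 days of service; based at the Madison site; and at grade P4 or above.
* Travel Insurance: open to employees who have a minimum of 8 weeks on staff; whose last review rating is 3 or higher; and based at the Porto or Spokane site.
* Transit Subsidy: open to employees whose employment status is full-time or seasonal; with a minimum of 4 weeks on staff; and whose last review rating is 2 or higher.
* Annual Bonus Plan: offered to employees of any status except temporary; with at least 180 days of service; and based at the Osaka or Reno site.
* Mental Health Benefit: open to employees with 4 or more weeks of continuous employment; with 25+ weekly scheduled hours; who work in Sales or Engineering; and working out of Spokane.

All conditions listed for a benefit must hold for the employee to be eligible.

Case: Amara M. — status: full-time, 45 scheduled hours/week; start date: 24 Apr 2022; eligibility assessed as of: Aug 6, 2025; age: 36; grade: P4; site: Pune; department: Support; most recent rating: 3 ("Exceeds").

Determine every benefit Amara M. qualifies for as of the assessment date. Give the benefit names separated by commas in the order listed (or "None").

Dependent Care FSA, Long-Term Disability, Transit Subsidy

Service from 24 Apr 2022 to Aug 6, 2025: 1200 days.
Dependent Care FSA — status full-time ✓; service 1200 days ≥ 90 days ✓; grade P4 ≥ P4 ✓; 45 hrs/wk ≥ 24 ✓ → eligible.
Long-Term Disability — service 1200 days ≥ 1 year (≈365 days) ✓; age 36 ≥ 18 ✓; 45 hrs/wk ≥ 24 ✓; grade P4 ≥ P2 ✓; eligible for Dependent Care FSA ✓ → eligible.
Medical Plan — status full-time ✓; dept Support ✗ → not eligible.
Volunteer Time Off — service 1200 days ≥ 45 days ✓; site Pune ✗ (not Madison) → not eligible.
Travel Insurance — service 1200 days ≥ 8 weeks (≈56 days) ✓; rating 3 ≥ 3 ✓; site Pune ✗ (not Porto or Spokane) → not eligible.
Transit Subsidy — status full-time ✓; service 1200 days ≥ 4 weeks (≈28 days) ✓; rating 3 ≥ 2 ✓ → eligible.
Annual Bonus Plan — status full-time ✓ (not excluded); service 1200 days ≥ 180 days ✓; site Pune ✗ (not Osaka or Reno) → not eligible.
Mental Health Benefit — service 1200 days ≥ 4 weeks (≈28 days) ✓; 45 hrs/wk ≥ 25 ✓; dept Support ✗ → not eligible.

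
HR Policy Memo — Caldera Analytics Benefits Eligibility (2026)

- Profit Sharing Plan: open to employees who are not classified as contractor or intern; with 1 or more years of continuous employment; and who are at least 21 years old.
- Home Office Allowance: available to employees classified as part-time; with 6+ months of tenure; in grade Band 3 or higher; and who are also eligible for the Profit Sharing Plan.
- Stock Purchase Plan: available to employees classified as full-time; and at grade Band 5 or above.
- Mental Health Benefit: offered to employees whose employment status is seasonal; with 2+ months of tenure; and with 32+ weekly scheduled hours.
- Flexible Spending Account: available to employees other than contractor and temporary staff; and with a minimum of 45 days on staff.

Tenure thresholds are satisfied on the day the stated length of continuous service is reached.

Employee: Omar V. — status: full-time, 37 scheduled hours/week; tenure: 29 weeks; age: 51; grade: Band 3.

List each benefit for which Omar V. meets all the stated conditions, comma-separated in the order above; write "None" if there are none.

Flexible Spending Account

Profit Sharing Plan — status full-time ✓ (not excluded); service 29 weeks < 1 year (≈365 days) ✗ → not eligible.
Home Office Allowance — status full-time ✗ (requires part-time) → not eligible.
Stock Purchase Plan — status full-time ✓; grade Band 3 < Band 5 ✗ → not eligible.
Mental Health Benefit — status full-time ✗ (requires seasonal) → not eligible.
Flexible Spending Account — status full-time ✓ (not excluded); service 29 weeks ≥ 45 days ✓ → eligible.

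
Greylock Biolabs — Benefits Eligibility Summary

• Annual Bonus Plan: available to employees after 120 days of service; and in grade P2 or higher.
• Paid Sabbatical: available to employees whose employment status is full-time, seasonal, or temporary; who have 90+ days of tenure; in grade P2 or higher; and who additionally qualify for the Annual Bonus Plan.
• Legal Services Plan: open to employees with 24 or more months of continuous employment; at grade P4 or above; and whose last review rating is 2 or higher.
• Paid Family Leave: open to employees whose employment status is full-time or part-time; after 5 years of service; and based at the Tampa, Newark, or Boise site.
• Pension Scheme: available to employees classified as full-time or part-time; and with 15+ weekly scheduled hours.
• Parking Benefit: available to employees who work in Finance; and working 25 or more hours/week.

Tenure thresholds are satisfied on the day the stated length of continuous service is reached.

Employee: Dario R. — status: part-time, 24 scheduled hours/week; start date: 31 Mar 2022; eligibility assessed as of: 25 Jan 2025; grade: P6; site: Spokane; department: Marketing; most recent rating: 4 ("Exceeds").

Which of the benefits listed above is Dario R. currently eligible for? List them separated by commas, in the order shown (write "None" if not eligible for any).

Service from 31 Mar 2022 to 25 Jan 2025: 1031 days.
Annual Bonus Plan — service 1031 days ≥ 120 days ✓; grade P6 ≥ P2 ✓ → eligible.
Paid Sabbatical — status part-time ✗ (requires full-time, seasonal, or temporary) → not eligible.
Legal Services Plan — service 1031 days ≥ 24 months (≈720 days) ✓; grade P6 ≥ P4 ✓; rating 4 ≥ 2 ✓ → eligible.
Paid Family Leave — status part-time ✓; service 1031 days < 5 years (≈1825 days) ✗ → not eligible.
Pension Scheme — status part-time ✓; 24 hrs/wk ≥ 15 ✓ → eligible.
Parking Benefit — dept Marketing ✗ → not eligible.

Annual Bonus Plan, Legal Services Plan, Pension Scheme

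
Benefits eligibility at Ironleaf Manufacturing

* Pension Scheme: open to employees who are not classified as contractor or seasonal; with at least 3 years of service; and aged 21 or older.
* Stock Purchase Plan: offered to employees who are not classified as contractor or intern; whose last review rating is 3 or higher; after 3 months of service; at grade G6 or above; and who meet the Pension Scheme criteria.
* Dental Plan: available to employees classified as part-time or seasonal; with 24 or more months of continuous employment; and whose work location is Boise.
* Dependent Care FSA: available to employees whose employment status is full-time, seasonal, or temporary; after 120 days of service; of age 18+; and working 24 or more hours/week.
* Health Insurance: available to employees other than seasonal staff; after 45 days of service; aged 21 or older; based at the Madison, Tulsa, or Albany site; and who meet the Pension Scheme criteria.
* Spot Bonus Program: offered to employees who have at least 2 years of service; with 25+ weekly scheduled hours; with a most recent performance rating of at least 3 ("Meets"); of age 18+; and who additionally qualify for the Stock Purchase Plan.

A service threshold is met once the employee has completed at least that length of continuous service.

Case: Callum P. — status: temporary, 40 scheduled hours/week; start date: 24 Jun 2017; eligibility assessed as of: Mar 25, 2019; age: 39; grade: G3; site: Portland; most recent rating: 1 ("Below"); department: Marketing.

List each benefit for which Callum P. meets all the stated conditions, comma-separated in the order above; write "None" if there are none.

Dependent Care FSA

Service from 24 Jun 2017 to Mar 25, 2019: 639 days.
Pension Scheme — status temporary ✓ (not excluded); service 639 days < 3 years (≈1095 days) ✗ → not eligible.
Stock Purchase Plan — status temporary ✓ (not excluded); rating 1 < 3 ✗ → not eligible.
Dental Plan — status temporary ✗ (requires part-time or seasonal) → not eligible.
Dependent Care FSA — status temporary ✓; service 639 days ≥ 120 days ✓; age 39 ≥ 18 ✓; 40 hrs/wk ≥ 24 ✓ → eligible.
Health Insurance — status temporary ✓ (not excluded); service 639 days ≥ 45 days ✓; age 39 ≥ 21 ✓; site Portland ✗ (not Madison, Tulsa, or Albany) → not eligible.
Spot Bonus Program — service 639 days < 2 years (≈730 days) ✗ → not eligible.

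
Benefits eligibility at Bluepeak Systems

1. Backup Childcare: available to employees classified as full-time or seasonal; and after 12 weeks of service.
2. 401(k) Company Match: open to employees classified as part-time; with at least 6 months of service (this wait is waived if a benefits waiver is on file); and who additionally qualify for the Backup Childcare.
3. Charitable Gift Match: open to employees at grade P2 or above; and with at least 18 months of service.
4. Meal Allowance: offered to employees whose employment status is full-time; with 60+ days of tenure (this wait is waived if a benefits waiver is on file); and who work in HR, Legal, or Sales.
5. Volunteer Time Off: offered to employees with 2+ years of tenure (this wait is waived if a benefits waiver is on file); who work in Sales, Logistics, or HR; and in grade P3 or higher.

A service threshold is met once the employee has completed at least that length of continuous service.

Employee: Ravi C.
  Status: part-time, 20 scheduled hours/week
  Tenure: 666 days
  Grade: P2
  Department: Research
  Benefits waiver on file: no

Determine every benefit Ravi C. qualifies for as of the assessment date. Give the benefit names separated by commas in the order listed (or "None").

Charitable Gift Match

Backup Childcare — status part-time ✗ (requires full-time or seasonal) → not eligible.
401(k) Company Match — status part-time ✓; no waiver, service 666 days ≥ 6 months (≈180 days) ✓; not eligible for Backup Childcare ✗ → not eligible.
Charitable Gift Match — grade P2 ≥ P2 ✓; service 666 days ≥ 18 months (≈540 days) ✓ → eligible.
Meal Allowance — status part-time ✗ (requires full-time) → not eligible.
Volunteer Time Off — no waiver, service 666 days < 2 years (≈730 days) ✗ → not eligible.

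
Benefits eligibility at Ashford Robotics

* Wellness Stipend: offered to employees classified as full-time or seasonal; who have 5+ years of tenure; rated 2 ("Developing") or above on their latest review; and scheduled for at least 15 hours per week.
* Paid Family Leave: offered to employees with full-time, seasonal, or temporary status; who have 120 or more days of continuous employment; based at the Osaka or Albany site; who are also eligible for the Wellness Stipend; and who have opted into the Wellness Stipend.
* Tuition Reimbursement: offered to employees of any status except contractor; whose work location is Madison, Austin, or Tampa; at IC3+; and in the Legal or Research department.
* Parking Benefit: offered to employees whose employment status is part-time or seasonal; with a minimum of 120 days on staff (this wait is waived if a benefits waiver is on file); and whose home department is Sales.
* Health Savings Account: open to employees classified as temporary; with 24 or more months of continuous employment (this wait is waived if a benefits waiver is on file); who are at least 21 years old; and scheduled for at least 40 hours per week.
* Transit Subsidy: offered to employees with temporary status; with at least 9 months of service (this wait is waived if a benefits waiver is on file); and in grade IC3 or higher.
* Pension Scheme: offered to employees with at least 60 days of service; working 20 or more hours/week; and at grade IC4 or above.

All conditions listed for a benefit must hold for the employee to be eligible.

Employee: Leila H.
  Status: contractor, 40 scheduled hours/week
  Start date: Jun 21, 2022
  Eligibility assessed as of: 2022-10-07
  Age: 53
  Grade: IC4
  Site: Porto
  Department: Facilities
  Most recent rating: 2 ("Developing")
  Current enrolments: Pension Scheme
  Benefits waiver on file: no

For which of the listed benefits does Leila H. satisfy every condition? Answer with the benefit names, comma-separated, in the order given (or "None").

Service from Jun 21, 2022 to 2022-10-07: 108 days.
Wellness Stipend — status contractor ✗ (requires full-time or seasonal) → not eligible.
Paid Family Leave — status contractor ✗ (requires full-time, seasonal, or temporary) → not eligible.
Tuition Reimbursement — status contractor ✗ (excluded) → not eligible.
Parking Benefit — status contractor ✗ (requires part-time or seasonal) → not eligible.
Health Savings Account — status contractor ✗ (requires temporary) → not eligible.
Transit Subsidy — status contractor ✗ (requires temporary) → not eligible.
Pension Scheme — service 108 days ≥ 60 days ✓; 40 hrs/wk ≥ 20 ✓; grade IC4 ≥ IC4 ✓ → eligible.

Pension Scheme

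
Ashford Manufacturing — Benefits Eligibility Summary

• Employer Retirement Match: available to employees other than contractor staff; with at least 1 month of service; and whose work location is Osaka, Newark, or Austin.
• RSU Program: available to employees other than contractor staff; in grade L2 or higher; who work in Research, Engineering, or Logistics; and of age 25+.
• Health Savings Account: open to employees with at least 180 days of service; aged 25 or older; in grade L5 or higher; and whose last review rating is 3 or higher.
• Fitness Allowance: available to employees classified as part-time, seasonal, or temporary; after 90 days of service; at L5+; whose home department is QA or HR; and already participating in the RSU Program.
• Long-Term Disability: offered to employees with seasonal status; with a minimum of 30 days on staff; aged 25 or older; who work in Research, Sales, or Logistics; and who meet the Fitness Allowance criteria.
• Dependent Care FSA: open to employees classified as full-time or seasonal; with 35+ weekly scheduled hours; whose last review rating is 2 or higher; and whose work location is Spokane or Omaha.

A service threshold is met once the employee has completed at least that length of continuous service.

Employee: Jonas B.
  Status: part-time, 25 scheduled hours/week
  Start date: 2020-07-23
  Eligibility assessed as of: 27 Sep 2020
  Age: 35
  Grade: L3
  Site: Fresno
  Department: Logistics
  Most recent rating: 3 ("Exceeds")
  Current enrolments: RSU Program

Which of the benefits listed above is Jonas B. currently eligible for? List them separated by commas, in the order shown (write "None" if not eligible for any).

RSU Program

Service from 2020-07-23 to 27 Sep 2020: 66 days.
Employer Retirement Match — status part-time ✓ (not excluded); service 66 days ≥ 1 month (≈30 days) ✓; site Fresno ✗ (not Osaka, Newark, or Austin) → not eligible.
RSU Program — status part-time ✓ (not excluded); grade L3 ≥ L2 ✓; dept Logistics ✓; age 35 ≥ 25 ✓ → eligible.
Health Savings Account — service 66 days < 180 days ✗ → not eligible.
Fitness Allowance — status part-time ✓; service 66 days < 90 days ✗ → not eligible.
Long-Term Disability — status part-time ✗ (requires seasonal) → not eligible.
Dependent Care FSA — status part-time ✗ (requires full-time or seasonal) → not eligible.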